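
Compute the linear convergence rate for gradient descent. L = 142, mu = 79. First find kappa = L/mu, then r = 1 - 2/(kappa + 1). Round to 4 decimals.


Step 1: Compute the condition number.
kappa = L/mu = 142/79 = 1.7975
Step 2: Compute the convergence rate.
r = 1 - 2/(kappa + 1) = 1 - 2*mu/(L + mu) = (L - mu)/(L + mu) = 63/221 = 0.2851


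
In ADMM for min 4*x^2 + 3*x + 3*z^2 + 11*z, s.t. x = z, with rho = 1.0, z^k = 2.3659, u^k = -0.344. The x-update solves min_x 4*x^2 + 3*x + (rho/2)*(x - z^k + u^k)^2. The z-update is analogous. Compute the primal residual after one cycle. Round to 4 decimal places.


ADMM iteration with rho = 1.0, z^k = 2.3659, u^k = -0.344
Step 1: x-update.
Minimize 4*x^2 + 3*x + (1.0/2)*(x - 2.3659 - 0.344)^2
FOC: (2*4 + 1.0)*x = -3 + 1.0*(2.3659 + 0.344)
x^{k+1} = -0.0322
Step 2: z-update.
Minimize 3*z^2 + 11*z + (1.0/2)*(-0.0322 - z - 0.344)^2
FOC: (2*3 + 1.0)*z = -11 + 1.0*(-0.0322 - 0.344)
z^{k+1} = -1.6252
Step 3: u-update.
u^{k+1} = -0.344 - 0.0322 + 1.6252 = 1.2489
Step 4: Primal residual = |-0.0322 + 1.6252| = 1.5929


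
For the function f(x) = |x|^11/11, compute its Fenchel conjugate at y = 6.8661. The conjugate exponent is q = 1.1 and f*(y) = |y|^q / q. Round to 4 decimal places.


The conjugate exponent q satisfies 1/p + 1/q = 1.
p = 11, so q = 11/(11 - 1) = 1.1
|y|^q = 6.8661^1.1 = 8.3249
f*(6.8661) = 8.3249 / 1.1 = 7.5681


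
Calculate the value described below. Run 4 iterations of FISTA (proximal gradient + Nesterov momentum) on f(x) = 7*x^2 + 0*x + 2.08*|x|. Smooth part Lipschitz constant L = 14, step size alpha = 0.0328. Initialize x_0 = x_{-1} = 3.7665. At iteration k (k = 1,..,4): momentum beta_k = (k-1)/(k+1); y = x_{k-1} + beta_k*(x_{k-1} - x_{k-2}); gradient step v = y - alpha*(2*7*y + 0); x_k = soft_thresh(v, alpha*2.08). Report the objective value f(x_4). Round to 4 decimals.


FISTA on f(x) = 7*x^2 + 0*x + 2.08*|x|
L = 14, alpha = 0.0328
Iteration 1: beta = 0.0, y = 3.7665 + 0.0*(3.7665 - 3.7665) = 3.7665
  grad(y) = 52.731, v = y - alpha*grad = 2.0369
  prox(v) = soft_thresh(2.0369, 0.0682) = 1.9687
Iteration 2: beta = 0.3333, y = 1.9687 + 0.3333*(1.9687 - 3.7665) = 1.3694
  grad(y) = 19.1721, v = y - alpha*grad = 0.7406
  prox(v) = soft_thresh(0.7406, 0.0682) = 0.6724
Iteration 3: beta = 0.5, y = 0.6724 + 0.5*(0.6724 - 1.9687) = 0.0242
  grad(y) = 0.3388, v = y - alpha*grad = 0.0131
  prox(v) = soft_thresh(0.0131, 0.0682) = 0.0
Iteration 4: beta = 0.6, y = 0.0 + 0.6*(0.0 - 0.6724) = -0.4034
  grad(y) = -5.6479, v = y - alpha*grad = -0.2182
  prox(v) = soft_thresh(-0.2182, 0.0682) = -0.1499
f(x_4) = 7*(-0.1499)^2 + 0*(-0.1499) + 2.08*|-0.1499| = 0.4693


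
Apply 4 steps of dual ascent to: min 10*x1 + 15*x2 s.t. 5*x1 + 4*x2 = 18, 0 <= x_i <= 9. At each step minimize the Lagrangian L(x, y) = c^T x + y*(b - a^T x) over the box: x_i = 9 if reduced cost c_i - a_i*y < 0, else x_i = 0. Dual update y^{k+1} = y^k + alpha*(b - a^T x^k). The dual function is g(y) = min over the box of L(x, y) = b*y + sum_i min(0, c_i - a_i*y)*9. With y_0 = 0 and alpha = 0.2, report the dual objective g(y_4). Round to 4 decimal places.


Dual ascent for LP: min 10*x1 + 15*x2, 5*x1 + 4*x2 = 18, 0 <= x_i <= 9
Step 1: y^k = 0.0, reduced costs: (10.0, 15.0)
  x^k = (0.0, 0.0), subgradient = b - a^T x = 18.0
  y^{k+1} = 0.0 + 0.2*18.0 = 3.6
Step 2: y^k = 3.6, reduced costs: (-8.0, 0.6)
  x^k = (9.0, 0.0), subgradient = b - a^T x = -27.0
  y^{k+1} = 3.6 + 0.2*-27.0 = -1.8
Step 3: y^k = -1.8, reduced costs: (19.0, 22.2)
  x^k = (0.0, 0.0), subgradient = b - a^T x = 18.0
  y^{k+1} = -1.8 + 0.2*18.0 = 1.8
Step 4: y^k = 1.8, reduced costs: (1.0, 7.8)
  x^k = (0.0, 0.0), subgradient = b - a^T x = 18.0
  y^{k+1} = 1.8 + 0.2*18.0 = 5.4
Dual objective at y_4 = 5.4: reduced costs (-17.0, -6.6), box minimizer x = (9.0, 9.0)
g(y_4) = b*y + (c1 - a1*y)*x1 + (c2 - a2*y)*x2 = 18*5.4 + (-17.0)*9.0 + (-6.6)*9.0 = 97.2 - 153.0 - 59.4 = -115.2


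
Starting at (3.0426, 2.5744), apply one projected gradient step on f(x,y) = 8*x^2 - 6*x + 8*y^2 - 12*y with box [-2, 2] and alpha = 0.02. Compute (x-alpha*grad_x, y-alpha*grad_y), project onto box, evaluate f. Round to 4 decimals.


Step 1: Compute gradient at (3.0426, 2.5744).
grad_x = 2*8*3.0426 - 6 = 42.6816
grad_y = 2*8*2.5744 - 12 = 29.1904
Step 2: Gradient step.
x_raw = 3.0426 - 0.02*42.6816 = 2.189
y_raw = 2.5744 - 0.02*29.1904 = 1.9906
Step 3: Project onto [-2, 2].
x_proj = clip(2.189) = 2.0
y_proj = clip(1.9906) = 1.9906
Step 4: Evaluate f.
f(2.0, 1.9906) = 27.8125


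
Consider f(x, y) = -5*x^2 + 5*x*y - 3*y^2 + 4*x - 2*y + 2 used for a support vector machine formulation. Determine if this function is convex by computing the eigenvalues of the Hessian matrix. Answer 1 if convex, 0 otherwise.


The Hessian of f(x,y) = -5*x^2 + 5*x*y - 3*y^2 + 4*x - 2*y + 2 is:
H = [[-10, 5], [5, -6]]
Trace = -10 - 6 = -16
Determinant = -10*-6 - (5)^2 = 35
Discriminant = (-16)^2 - 4*35 = 116.0
Eigenvalues: lambda_1 = -13.3852, lambda_2 = -2.6148
The function is not convex.

0


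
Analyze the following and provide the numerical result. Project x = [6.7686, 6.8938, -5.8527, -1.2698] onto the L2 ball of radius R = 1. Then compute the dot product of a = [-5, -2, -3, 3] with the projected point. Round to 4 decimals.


Step 1: Compute ||x|| (intermediates to 6 decimals).
||x|| = sqrt(6.7686^2 + 6.8938^2 + (-5.8527)^2 + (-1.2698)^2) = 11.366834
Step 2: Project.
Since ||x|| > R, scale = R/||x|| = 1/11.366834 = 0.087975, proj(x) = scale * x
proj(x) = [0.595468, 0.606482, -0.514891, -0.111711]
Step 3: Dot product.
a^T * proj(x) = -5*0.595468 - 2*0.606482 - 3*(-0.514891) + 3*(-0.111711) = -2.9808


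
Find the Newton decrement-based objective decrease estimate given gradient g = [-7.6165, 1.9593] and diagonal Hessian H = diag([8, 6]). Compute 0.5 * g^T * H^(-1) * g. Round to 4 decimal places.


Step 1: H is diagonal, so H^(-1) * g = [-0.9521, 0.3266].
Step 2: g^T H^(-1) g = sum_i g_i^2 / H_ii
  = (-7.6165)^2/8 + (1.9593)^2/6
  = 7.2514 + 0.6398 = 7.8912
Step 3: Objective decrease = 0.5 * g^T H^(-1) g = 3.9456


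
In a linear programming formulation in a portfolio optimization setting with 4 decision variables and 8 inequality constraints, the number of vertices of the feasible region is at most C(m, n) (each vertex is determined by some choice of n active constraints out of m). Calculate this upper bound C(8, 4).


Each vertex corresponds to some choice of n active constraints out of m, so the number of vertices is at most C(m, n) = m! / (n!(m-n)!).
m = 8, n = 4
Numerator: 8 * 7 * 6 * 5
Denominator: 4! = 24
C(8, 4) = 70


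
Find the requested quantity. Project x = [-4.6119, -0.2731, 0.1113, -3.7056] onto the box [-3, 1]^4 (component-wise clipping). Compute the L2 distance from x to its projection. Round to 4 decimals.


Project each component onto [-3, 1].
clip(-4.6119) = -3.0, clip(-0.2731) = -0.2731, clip(0.1113) = 0.1113, clip(-3.7056) = -3.0
Projection = [-3.0, -0.2731, 0.1113, -3.0]
Squared diffs: [2.5982, 0.0, 0.0, 0.4979]
Distance = sqrt(3.0961) = 1.7596


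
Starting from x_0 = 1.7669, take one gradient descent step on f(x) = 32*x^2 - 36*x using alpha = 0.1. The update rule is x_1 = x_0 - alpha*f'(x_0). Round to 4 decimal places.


We compute the gradient at x_0 and apply the update.
f'(x) = 64*x - 36
f'(1.7669) = 64*1.7669 - 36 = 77.0816
x_1 = 1.7669 - 0.1*77.0816 = -5.9413


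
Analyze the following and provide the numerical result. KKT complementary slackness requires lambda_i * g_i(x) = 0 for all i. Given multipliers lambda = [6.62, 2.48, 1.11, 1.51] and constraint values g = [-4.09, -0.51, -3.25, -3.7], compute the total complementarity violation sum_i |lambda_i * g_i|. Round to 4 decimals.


KKT complementary slackness check:
lambda_1 * g_1 = 6.62 * -4.09 = -27.0758
lambda_2 * g_2 = 2.48 * -0.51 = -1.2648
lambda_3 * g_3 = 1.11 * -3.25 = -3.6075
lambda_4 * g_4 = 1.51 * -3.7 = -5.587
Total violation = 27.0758 + 1.2648 + 3.6075 + 5.587 = 37.5351


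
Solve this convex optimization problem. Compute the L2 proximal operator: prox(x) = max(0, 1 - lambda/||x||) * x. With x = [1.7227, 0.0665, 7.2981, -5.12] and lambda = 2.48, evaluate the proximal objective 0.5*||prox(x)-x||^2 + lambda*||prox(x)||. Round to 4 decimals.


Step 1: Compute ||x||.
||x|| = 9.0801
Step 2: Compute scaling factor.
scale = max(0, 1 - 2.48/9.0801) = 0.7269
Step 3: prox(x) = [1.2522, 0.0483, 5.3048, -3.7216]
||prox(x)|| = 6.6001
Step 4: Proximal objective.
0.5*||prox-x||^2 = 3.0752
lambda*||prox|| = 16.3682
Total = 19.4435


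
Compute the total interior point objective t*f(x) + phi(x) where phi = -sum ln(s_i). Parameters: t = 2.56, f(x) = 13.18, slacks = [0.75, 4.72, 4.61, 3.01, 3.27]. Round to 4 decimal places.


Step 1: Compute log-barrier.
ln values: [-0.2877, 1.5518, 1.5282, 1.1019, 1.1848]
phi = -(-0.2877 + 1.5518 + 1.5282 + 1.1019 + 1.1848) = -5.0791
Step 2: Compute augmented objective.
t*f(x) = 2.56*13.18 = 33.7408
Total = 33.7408 - 5.0791 = 28.6617


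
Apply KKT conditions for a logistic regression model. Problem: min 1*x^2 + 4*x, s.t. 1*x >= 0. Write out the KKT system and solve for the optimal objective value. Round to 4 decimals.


Step 1: Try lambda = 0 (constraint inactive).
x_unc = -4/(2*1) = -2.0
Check: 1*-2.0 = -2.0 < 0 -- violated!
Step 2: Constraint must be active: 1*x = 0
x* = 0/1 = 0.0
lambda = (2*1*0.0 + 4)/1 = 4.0
Step 3: Compute optimal value.
f(x*) = 1*0.0^2 + 4*0.0 = 0.0


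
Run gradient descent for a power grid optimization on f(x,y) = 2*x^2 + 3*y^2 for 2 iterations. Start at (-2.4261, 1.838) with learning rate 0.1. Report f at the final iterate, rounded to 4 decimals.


Gradient descent on f(x,y) = 2*x^2 + 3*y^2.
Starting point: (-2.4261, 1.838), alpha = 0.1
Step 1: grad_x = 2*2*-2.4261 = -9.7044, grad_y = 2*3*1.838 = 11.028
  x_1 = -2.4261 - 0.1*-9.7044 = -1.4557
  y_1 = 1.838 - 0.1*11.028 = 0.7352
Step 2: grad_x = 2*2*-1.4557 = -5.8226, grad_y = 2*3*0.7352 = 4.4112
  x_2 = -1.4557 - 0.1*-5.8226 = -0.8734
  y_2 = 0.7352 - 0.1*4.4112 = 0.2941
f(-0.8734, 0.2941) = 2*(-0.8734)^2 + 3*0.2941^2 = 1.7851


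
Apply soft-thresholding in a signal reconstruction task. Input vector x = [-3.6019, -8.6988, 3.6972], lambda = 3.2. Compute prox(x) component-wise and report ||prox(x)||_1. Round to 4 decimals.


Soft-thresholding with lambda = 3.2:
prox(-3.6019) = sign(-3.6019)*max(|-3.6019| - 3.2, 0) = -0.4019
prox(-8.6988) = sign(-8.6988)*max(|-8.6988| - 3.2, 0) = -5.4988
prox(3.6972) = sign(3.6972)*max(|3.6972| - 3.2, 0) = 0.4972
prox(x) = [-0.4019, -5.4988, 0.4972]
||prox(x)||_1 = 0.4019 + 5.4988 + 0.4972 = 6.3979


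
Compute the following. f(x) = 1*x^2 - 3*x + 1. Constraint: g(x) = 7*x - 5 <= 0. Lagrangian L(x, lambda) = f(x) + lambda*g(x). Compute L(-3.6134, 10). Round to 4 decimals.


Step 1: Evaluate f(x).
f(-3.6134) = 1*(-3.6134)^2 - 3*(-3.6134) + 1 = 24.8969
Step 2: Evaluate g(x).
g(-3.6134) = 7*-3.6134 - 5 = -30.2938
Step 3: Compute Lagrangian.
L = 24.8969 + 10*-30.2938 = -278.0411


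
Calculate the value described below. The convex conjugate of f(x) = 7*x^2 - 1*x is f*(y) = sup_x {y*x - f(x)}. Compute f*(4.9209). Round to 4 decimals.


f*(y) = sup_x {y*x - a*x^2 - b*x} = sup_x {(y-b)*x - a*x^2}
FOC: (y - b) - 2a*x = 0 => x* = (y - b)/(2a)
x* = (4.9209 + 1)/(2*7) = 0.4229
f*(4.9209) = (y-b)^2/(4a) = (4.9209 + 1)^2/(4*7)
= 35.0571/28 = 1.252


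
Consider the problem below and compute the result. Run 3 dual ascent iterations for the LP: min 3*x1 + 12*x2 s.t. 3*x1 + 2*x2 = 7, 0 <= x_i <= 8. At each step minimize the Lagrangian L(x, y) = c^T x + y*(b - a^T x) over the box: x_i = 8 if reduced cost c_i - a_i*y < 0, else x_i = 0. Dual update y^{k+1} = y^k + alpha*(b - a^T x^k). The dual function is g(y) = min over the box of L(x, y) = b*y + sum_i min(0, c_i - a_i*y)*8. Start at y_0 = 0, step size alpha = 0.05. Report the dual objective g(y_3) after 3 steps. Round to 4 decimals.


Dual ascent for LP: min 3*x1 + 12*x2, 3*x1 + 2*x2 = 7, 0 <= x_i <= 8
Step 1: y^k = 0.0, reduced costs: (3.0, 12.0)
  x^k = (0.0, 0.0), subgradient = b - a^T x = 7.0
  y^{k+1} = 0.0 + 0.05*7.0 = 0.35
Step 2: y^k = 0.35, reduced costs: (1.95, 11.3)
  x^k = (0.0, 0.0), subgradient = b - a^T x = 7.0
  y^{k+1} = 0.35 + 0.05*7.0 = 0.7
Step 3: y^k = 0.7, reduced costs: (0.9, 10.6)
  x^k = (0.0, 0.0), subgradient = b - a^T x = 7.0
  y^{k+1} = 0.7 + 0.05*7.0 = 1.05
Dual objective at y_3 = 1.05: reduced costs (-0.15, 9.9), box minimizer x = (8.0, 0.0)
g(y_3) = b*y + (c1 - a1*y)*x1 + (c2 - a2*y)*x2 = 7*1.05 + (-0.15)*8.0 + 9.9*0.0 = 7.35 - 1.2 + 0.0 = 6.15


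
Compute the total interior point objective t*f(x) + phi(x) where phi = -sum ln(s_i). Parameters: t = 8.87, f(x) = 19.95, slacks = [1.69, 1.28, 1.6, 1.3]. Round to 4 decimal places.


Step 1: Compute log-barrier.
ln values: [0.5247, 0.2469, 0.47, 0.2624]
phi = -(0.5247 + 0.2469 + 0.47 + 0.2624) = -1.504
Step 2: Compute augmented objective.
t*f(x) = 8.87*19.95 = 176.9565
Total = 176.9565 - 1.504 = 175.4525


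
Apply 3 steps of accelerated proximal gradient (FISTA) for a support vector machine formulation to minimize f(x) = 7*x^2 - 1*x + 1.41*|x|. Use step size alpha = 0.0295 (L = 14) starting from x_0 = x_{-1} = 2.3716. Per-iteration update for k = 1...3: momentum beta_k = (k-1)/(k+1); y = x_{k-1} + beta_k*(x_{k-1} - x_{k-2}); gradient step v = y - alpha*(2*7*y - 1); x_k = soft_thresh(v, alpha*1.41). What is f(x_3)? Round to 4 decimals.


FISTA on f(x) = 7*x^2 - 1*x + 1.41*|x|
L = 14, alpha = 0.0295
Iteration 1: beta = 0.0, y = 2.3716 + 0.0*(2.3716 - 2.3716) = 2.3716
  grad(y) = 32.2024, v = y - alpha*grad = 1.4216
  prox(v) = soft_thresh(1.4216, 0.0416) = 1.38
Iteration 2: beta = 0.3333, y = 1.38 + 0.3333*(1.38 - 2.3716) = 1.0495
  grad(y) = 13.6932, v = y - alpha*grad = 0.6456
  prox(v) = soft_thresh(0.6456, 0.0416) = 0.604
Iteration 3: beta = 0.5, y = 0.604 + 0.5*(0.604 - 1.38) = 0.2159
  grad(y) = 2.0231, v = y - alpha*grad = 0.1563
  prox(v) = soft_thresh(0.1563, 0.0416) = 0.1147
f(x_3) = 7*0.1147^2 - 1*0.1147 + 1.41*|0.1147| = 0.139


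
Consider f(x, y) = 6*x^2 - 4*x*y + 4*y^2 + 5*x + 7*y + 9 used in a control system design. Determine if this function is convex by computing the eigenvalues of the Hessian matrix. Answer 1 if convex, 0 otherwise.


The Hessian of f(x,y) = 6*x^2 - 4*x*y + 4*y^2 + 5*x + 7*y + 9 is:
H = [[12, -4], [-4, 8]]
Trace = 12 + 8 = 20
Determinant = 12*8 - (-4)^2 = 80
Discriminant = (20)^2 - 4*80 = 80.0
Eigenvalues: lambda_1 = 5.5279, lambda_2 = 14.4721
The function is convex.

1


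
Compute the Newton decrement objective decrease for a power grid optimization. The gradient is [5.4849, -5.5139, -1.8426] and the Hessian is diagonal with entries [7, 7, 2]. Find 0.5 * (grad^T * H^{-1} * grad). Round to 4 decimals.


Step 1: H is diagonal, so H^(-1) * g = [0.7836, -0.7877, -0.9213].
Step 2: g^T H^(-1) g = sum_i g_i^2 / H_ii
  = (5.4849)^2/7 + (-5.5139)^2/7 + (-1.8426)^2/2
  = 4.2977 + 4.3433 + 1.6976 = 10.3386
Step 3: Objective decrease = 0.5 * g^T H^(-1) g = 5.1693


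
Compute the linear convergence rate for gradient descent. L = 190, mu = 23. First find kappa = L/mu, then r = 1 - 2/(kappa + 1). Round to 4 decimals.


Step 1: Compute the condition number.
kappa = L/mu = 190/23 = 8.2609
Step 2: Compute the convergence rate.
r = 1 - 2/(kappa + 1) = 1 - 2*mu/(L + mu) = (L - mu)/(L + mu) = 167/213 = 0.784


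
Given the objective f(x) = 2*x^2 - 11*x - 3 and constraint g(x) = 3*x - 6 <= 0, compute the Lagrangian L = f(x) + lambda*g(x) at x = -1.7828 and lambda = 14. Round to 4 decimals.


Step 1: Evaluate f(x).
f(-1.7828) = 2*(-1.7828)^2 - 11*(-1.7828) - 3 = 22.9676
Step 2: Evaluate g(x).
g(-1.7828) = 3*-1.7828 - 6 = -11.3484
Step 3: Compute Lagrangian.
L = 22.9676 + 14*-11.3484 = -135.91


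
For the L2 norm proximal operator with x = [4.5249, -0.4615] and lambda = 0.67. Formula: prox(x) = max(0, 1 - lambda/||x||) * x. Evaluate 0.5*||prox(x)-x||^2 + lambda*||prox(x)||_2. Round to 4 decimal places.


Step 1: Compute ||x||.
||x|| = 4.5484
Step 2: Compute scaling factor.
scale = max(0, 1 - 0.67/4.5484) = 0.8527
Step 3: prox(x) = [3.8584, -0.3935]
||prox(x)|| = 3.8784
Step 4: Proximal objective.
0.5*||prox-x||^2 = 0.2245
lambda*||prox|| = 2.5985
Total = 2.823


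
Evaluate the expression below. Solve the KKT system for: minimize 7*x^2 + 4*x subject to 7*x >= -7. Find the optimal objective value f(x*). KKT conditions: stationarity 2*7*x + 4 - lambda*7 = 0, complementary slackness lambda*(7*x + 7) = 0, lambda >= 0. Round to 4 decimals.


Step 1: Try lambda = 0 (constraint inactive).
Stationarity: 2*7*x + 4 = 0
x* = -4/(2*7) = -2/7 = -0.2857 (rounded; the exact value -2/7 is used below)
Check constraint: 7*-0.2857 = -1.9999 >= -7 -- satisfied.
Step 2: Compute optimal value.
f(x*) = 7*(-2/7)^2 + 4*(-2/7) = -0.5714


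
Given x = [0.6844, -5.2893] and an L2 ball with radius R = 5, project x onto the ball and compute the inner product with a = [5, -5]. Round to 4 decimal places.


Step 1: Compute ||x|| (intermediates to 6 decimals).
||x|| = sqrt(0.6844^2 + (-5.2893)^2) = 5.333395
Step 2: Project.
Since ||x|| > R, scale = R/||x|| = 5/5.333395 = 0.937489, proj(x) = scale * x
proj(x) = [0.641617, -4.958661]
Step 3: Dot product.
a^T * proj(x) = 5*0.641617 - 5*(-4.958661) = 28.0014


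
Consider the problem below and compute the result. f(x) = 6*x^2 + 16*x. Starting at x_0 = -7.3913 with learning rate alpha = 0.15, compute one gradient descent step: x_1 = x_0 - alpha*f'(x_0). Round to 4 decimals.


We compute the gradient at x_0 and apply the update.
f'(x) = 12*x + 16
f'(-7.3913) = 12*-7.3913 + 16 = -72.6956
x_1 = -7.3913 - 0.15*-72.6956 = 3.513


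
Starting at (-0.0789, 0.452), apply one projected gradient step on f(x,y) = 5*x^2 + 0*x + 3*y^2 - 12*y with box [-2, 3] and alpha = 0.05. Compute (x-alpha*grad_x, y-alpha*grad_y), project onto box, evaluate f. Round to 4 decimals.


Step 1: Compute gradient at (-0.0789, 0.452).
grad_x = 2*5*-0.0789 + 0 = -0.789
grad_y = 2*3*0.452 - 12 = -9.288
Step 2: Gradient step.
x_raw = -0.0789 - 0.05*-0.789 = -0.0395
y_raw = 0.452 - 0.05*-9.288 = 0.9164
Step 3: Project onto [-2, 3].
x_proj = clip(-0.0395) = -0.0395
y_proj = clip(0.9164) = 0.9164
Step 4: Evaluate f.
f(-0.0395, 0.9164) = -8.4697


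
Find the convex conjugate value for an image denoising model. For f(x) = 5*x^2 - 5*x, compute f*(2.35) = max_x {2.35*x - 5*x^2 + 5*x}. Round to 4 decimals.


f*(y) = sup_x {y*x - a*x^2 - b*x} = sup_x {(y-b)*x - a*x^2}
FOC: (y - b) - 2a*x = 0 => x* = (y - b)/(2a)
x* = (2.35 + 5)/(2*5) = 0.735
f*(2.35) = (y-b)^2/(4a) = (2.35 + 5)^2/(4*5)
= 54.0225/20 = 2.7011


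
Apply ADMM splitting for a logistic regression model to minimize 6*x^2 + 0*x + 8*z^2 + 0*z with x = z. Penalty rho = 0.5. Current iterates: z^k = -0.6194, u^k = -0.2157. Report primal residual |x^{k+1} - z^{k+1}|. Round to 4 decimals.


ADMM iteration with rho = 0.5, z^k = -0.6194, u^k = -0.2157
Step 1: x-update.
Minimize 6*x^2 + 0*x + (0.5/2)*(x + 0.6194 - 0.2157)^2
FOC: (2*6 + 0.5)*x = 0 + 0.5*(-0.6194 + 0.2157)
x^{k+1} = -0.0161
Step 2: z-update.
Minimize 8*z^2 + 0*z + (0.5/2)*(-0.0161 - z - 0.2157)^2
FOC: (2*8 + 0.5)*z = 0 + 0.5*(-0.0161 - 0.2157)
z^{k+1} = -0.007
Step 3: u-update.
u^{k+1} = -0.2157 - 0.0161 + 0.007 = -0.2248
Step 4: Primal residual = |-0.0161 + 0.007| = 0.0091


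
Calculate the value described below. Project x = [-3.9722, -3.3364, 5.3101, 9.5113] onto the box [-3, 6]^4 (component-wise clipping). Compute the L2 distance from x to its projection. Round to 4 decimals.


Project each component onto [-3, 6].
clip(-3.9722) = -3.0, clip(-3.3364) = -3.0, clip(5.3101) = 5.3101, clip(9.5113) = 6.0
Projection = [-3.0, -3.0, 5.3101, 6.0]
Squared diffs: [0.9452, 0.1132, 0.0, 12.3292]
Distance = sqrt(13.3876) = 3.6589


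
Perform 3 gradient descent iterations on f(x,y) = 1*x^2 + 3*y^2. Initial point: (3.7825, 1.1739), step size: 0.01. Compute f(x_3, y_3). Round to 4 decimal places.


Gradient descent on f(x,y) = 1*x^2 + 3*y^2.
Starting point: (3.7825, 1.1739), alpha = 0.01
Step 1: grad_x = 2*1*3.7825 = 7.565, grad_y = 2*3*1.1739 = 7.0434
  x_1 = 3.7825 - 0.01*7.565 = 3.7069
  y_1 = 1.1739 - 0.01*7.0434 = 1.1035
Step 2: grad_x = 2*1*3.7069 = 7.4137, grad_y = 2*3*1.1035 = 6.6208
  x_2 = 3.7069 - 0.01*7.4137 = 3.6327
  y_2 = 1.1035 - 0.01*6.6208 = 1.0373
Step 3: grad_x = 2*1*3.6327 = 7.2654, grad_y = 2*3*1.0373 = 6.2235
  x_3 = 3.6327 - 0.01*7.2654 = 3.5601
  y_3 = 1.0373 - 0.01*6.2235 = 0.975
f(3.5601, 0.975) = 1*3.5601^2 + 3*0.975^2 = 15.526


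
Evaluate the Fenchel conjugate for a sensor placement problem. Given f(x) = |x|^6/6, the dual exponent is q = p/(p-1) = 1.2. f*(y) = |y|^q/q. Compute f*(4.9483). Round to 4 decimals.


The conjugate exponent q satisfies 1/p + 1/q = 1.
p = 6, so q = 6/(6 - 1) = 1.2
|y|^q = 4.9483^1.2 = 6.8131
f*(4.9483) = 6.8131 / 1.2 = 5.6776


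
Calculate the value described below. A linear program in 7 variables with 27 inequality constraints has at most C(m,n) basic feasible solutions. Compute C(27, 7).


Each vertex corresponds to some choice of n active constraints out of m, so the number of vertices is at most C(m, n) = m! / (n!(m-n)!).
m = 27, n = 7
Numerator: 27 * 26 * 25 * 24 * 23 * 22 * 21
Denominator: 7! = 5040
C(27, 7) = 888030


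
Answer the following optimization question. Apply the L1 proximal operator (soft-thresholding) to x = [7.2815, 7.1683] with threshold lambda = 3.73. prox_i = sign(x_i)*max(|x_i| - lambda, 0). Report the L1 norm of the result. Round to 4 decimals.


Soft-thresholding with lambda = 3.73:
prox(7.2815) = sign(7.2815)*max(|7.2815| - 3.73, 0) = 3.5515
prox(7.1683) = sign(7.1683)*max(|7.1683| - 3.73, 0) = 3.4383
prox(x) = [3.5515, 3.4383]
||prox(x)||_1 = 3.5515 + 3.4383 = 6.9898


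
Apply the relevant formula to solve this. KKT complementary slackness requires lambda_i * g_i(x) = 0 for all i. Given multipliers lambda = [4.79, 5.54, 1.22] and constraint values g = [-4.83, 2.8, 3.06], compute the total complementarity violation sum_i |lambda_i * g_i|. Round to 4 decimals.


KKT complementary slackness check:
lambda_1 * g_1 = 4.79 * -4.83 = -23.1357
lambda_2 * g_2 = 5.54 * 2.8 = 15.512
lambda_3 * g_3 = 1.22 * 3.06 = 3.7332
Total violation = 23.1357 + 15.512 + 3.7332 = 42.3809


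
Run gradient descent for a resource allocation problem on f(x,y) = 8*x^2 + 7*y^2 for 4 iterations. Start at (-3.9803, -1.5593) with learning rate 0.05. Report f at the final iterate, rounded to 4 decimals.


Gradient descent on f(x,y) = 8*x^2 + 7*y^2.
Starting point: (-3.9803, -1.5593), alpha = 0.05
Step 1: grad_x = 2*8*-3.9803 = -63.6848, grad_y = 2*7*-1.5593 = -21.8302
  x_1 = -3.9803 - 0.05*-63.6848 = -0.7961
  y_1 = -1.5593 - 0.05*-21.8302 = -0.4678
Step 2: grad_x = 2*8*-0.7961 = -12.737, grad_y = 2*7*-0.4678 = -6.5491
  x_2 = -0.7961 - 0.05*-12.737 = -0.1592
  y_2 = -0.4678 - 0.05*-6.5491 = -0.1403
Step 3: grad_x = 2*8*-0.1592 = -2.5474, grad_y = 2*7*-0.1403 = -1.9647
  x_3 = -0.1592 - 0.05*-2.5474 = -0.0318
  y_3 = -0.1403 - 0.05*-1.9647 = -0.0421
Step 4: grad_x = 2*8*-0.0318 = -0.5095, grad_y = 2*7*-0.0421 = -0.5894
  x_4 = -0.0318 - 0.05*-0.5095 = -0.0064
  y_4 = -0.0421 - 0.05*-0.5894 = -0.0126
f(-0.0064, -0.0126) = 8*(-0.0064)^2 + 7*(-0.0126)^2 = 0.0014


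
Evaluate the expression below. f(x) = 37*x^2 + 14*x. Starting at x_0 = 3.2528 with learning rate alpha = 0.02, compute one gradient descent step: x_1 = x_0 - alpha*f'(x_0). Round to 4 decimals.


We compute the gradient at x_0 and apply the update.
f'(x) = 74*x + 14
f'(3.2528) = 74*3.2528 + 14 = 254.7072
x_1 = 3.2528 - 0.02*254.7072 = -1.8413


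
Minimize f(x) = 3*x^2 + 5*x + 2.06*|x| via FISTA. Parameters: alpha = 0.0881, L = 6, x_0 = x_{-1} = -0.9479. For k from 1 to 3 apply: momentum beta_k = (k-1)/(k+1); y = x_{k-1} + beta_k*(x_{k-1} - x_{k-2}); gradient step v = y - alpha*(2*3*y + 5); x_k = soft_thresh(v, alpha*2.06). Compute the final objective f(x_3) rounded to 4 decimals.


FISTA on f(x) = 3*x^2 + 5*x + 2.06*|x|
L = 6, alpha = 0.0881
Iteration 1: beta = 0.0, y = -0.9479 + 0.0*(-0.9479 + 0.9479) = -0.9479
  grad(y) = -0.6874, v = y - alpha*grad = -0.8873
  prox(v) = soft_thresh(-0.8873, 0.1815) = -0.7059
Iteration 2: beta = 0.3333, y = -0.7059 + 0.3333*(-0.7059 + 0.9479) = -0.6252
  grad(y) = 1.249, v = y - alpha*grad = -0.7352
  prox(v) = soft_thresh(-0.7352, 0.1815) = -0.5537
Iteration 3: beta = 0.5, y = -0.5537 + 0.5*(-0.5537 + 0.7059) = -0.4777
  grad(y) = 2.1341, v = y - alpha*grad = -0.6657
  prox(v) = soft_thresh(-0.6657, 0.1815) = -0.4842
f(x_3) = 3*(-0.4842)^2 + 5*(-0.4842) + 2.06*|-0.4842| = -0.7202


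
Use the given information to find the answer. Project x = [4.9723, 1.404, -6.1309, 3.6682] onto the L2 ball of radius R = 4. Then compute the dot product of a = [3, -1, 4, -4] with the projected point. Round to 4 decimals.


Step 1: Compute ||x|| (intermediates to 6 decimals).
||x|| = sqrt(4.9723^2 + 1.404^2 + (-6.1309)^2 + 3.6682^2) = 8.81695
Step 2: Project.
Since ||x|| > R, scale = R/||x|| = 4/8.81695 = 0.453672, proj(x) = scale * x
proj(x) = [2.255793, 0.636955, -2.781418, 1.66416]
Step 3: Dot product.
a^T * proj(x) = 3*2.255793 - 1*0.636955 + 4*(-2.781418) - 4*1.66416 = -11.6519


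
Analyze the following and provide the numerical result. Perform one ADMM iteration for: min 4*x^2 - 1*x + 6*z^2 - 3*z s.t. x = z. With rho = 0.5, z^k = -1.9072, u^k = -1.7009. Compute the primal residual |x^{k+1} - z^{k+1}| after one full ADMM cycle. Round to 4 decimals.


ADMM iteration with rho = 0.5, z^k = -1.9072, u^k = -1.7009
Step 1: x-update.
Minimize 4*x^2 - 1*x + (0.5/2)*(x + 1.9072 - 1.7009)^2
FOC: (2*4 + 0.5)*x = 1 + 0.5*(-1.9072 + 1.7009)
x^{k+1} = 0.1055
Step 2: z-update.
Minimize 6*z^2 - 3*z + (0.5/2)*(0.1055 - z - 1.7009)^2
FOC: (2*6 + 0.5)*z = 3 + 0.5*(0.1055 - 1.7009)
z^{k+1} = 0.1762
Step 3: u-update.
u^{k+1} = -1.7009 + 0.1055 - 0.1762 = -1.7716
Step 4: Primal residual = |0.1055 - 0.1762| = 0.0707


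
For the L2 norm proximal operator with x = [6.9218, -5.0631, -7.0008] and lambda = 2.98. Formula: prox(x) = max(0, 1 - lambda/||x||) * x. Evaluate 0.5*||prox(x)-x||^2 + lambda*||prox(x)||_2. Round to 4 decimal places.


Step 1: Compute ||x||.
||x|| = 11.0706
Step 2: Compute scaling factor.
scale = max(0, 1 - 2.98/11.0706) = 0.7308
Step 3: prox(x) = [5.0586, -3.7002, -5.1163]
||prox(x)|| = 8.0906
Step 4: Proximal objective.
0.5*||prox-x||^2 = 4.4402
lambda*||prox|| = 24.11
Total = 28.5501


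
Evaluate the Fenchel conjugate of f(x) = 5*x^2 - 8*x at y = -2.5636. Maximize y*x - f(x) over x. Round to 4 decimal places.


f*(y) = sup_x {y*x - a*x^2 - b*x} = sup_x {(y-b)*x - a*x^2}
FOC: (y - b) - 2a*x = 0 => x* = (y - b)/(2a)
x* = (-2.5636 + 8)/(2*5) = 0.5436
f*(-2.5636) = (y-b)^2/(4a) = (-2.5636 + 8)^2/(4*5)
= 29.5544/20 = 1.4777


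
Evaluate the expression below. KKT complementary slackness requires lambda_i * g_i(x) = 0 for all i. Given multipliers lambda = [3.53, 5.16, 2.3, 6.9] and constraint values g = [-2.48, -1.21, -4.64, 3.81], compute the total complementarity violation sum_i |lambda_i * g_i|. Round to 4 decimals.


KKT complementary slackness check:
lambda_1 * g_1 = 3.53 * -2.48 = -8.7544
lambda_2 * g_2 = 5.16 * -1.21 = -6.2436
lambda_3 * g_3 = 2.3 * -4.64 = -10.672
lambda_4 * g_4 = 6.9 * 3.81 = 26.289
Total violation = 8.7544 + 6.2436 + 10.672 + 26.289 = 51.959


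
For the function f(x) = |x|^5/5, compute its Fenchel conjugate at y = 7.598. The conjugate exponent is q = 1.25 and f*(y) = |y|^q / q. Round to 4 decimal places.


The conjugate exponent q satisfies 1/p + 1/q = 1.
p = 5, so q = 5/(5 - 1) = 1.25
|y|^q = 7.598^1.25 = 12.6146
f*(7.598) = 12.6146 / 1.25 = 10.0917


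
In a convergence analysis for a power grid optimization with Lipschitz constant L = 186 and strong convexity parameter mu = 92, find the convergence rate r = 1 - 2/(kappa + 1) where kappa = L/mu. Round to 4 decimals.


Step 1: Compute the condition number.
kappa = L/mu = 186/92 = 2.0217
Step 2: Compute the convergence rate.
r = 1 - 2/(kappa + 1) = 1 - 2*mu/(L + mu) = (L - mu)/(L + mu) = 94/278 = 0.3381


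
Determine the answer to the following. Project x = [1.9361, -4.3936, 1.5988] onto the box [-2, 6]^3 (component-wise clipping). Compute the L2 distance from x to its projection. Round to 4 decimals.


Project each component onto [-2, 6].
clip(1.9361) = 1.9361, clip(-4.3936) = -2.0, clip(1.5988) = 1.5988
Projection = [1.9361, -2.0, 1.5988]
Squared diffs: [0.0, 5.7293, 0.0]
Distance = sqrt(5.7293) = 2.3936


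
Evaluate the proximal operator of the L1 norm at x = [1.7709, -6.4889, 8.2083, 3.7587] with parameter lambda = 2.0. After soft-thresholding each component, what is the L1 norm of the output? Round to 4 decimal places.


Soft-thresholding with lambda = 2.0:
prox(1.7709) = sign(1.7709)*max(|1.7709| - 2.0, 0) = 0.0
prox(-6.4889) = sign(-6.4889)*max(|-6.4889| - 2.0, 0) = -4.4889
prox(8.2083) = sign(8.2083)*max(|8.2083| - 2.0, 0) = 6.2083
prox(3.7587) = sign(3.7587)*max(|3.7587| - 2.0, 0) = 1.7587
prox(x) = [0.0, -4.4889, 6.2083, 1.7587]
||prox(x)||_1 = 0.0 + 4.4889 + 6.2083 + 1.7587 = 12.4559


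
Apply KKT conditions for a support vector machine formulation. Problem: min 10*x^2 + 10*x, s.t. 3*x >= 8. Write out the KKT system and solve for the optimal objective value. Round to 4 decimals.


Step 1: Try lambda = 0 (constraint inactive).
x_unc = -10/(2*10) = -0.5
Check: 3*-0.5 = -1.5 < 8 -- violated!
Step 2: Constraint must be active: 3*x = 8
x* = 8/3 = 2.6667 (rounded; the exact value 8/3 is used below)
lambda = (2*10*(8/3) + 10)/3 = 21.1111
Step 3: Compute optimal value.
f(x*) = 10*(8/3)^2 + 10*(8/3) = 97.7778


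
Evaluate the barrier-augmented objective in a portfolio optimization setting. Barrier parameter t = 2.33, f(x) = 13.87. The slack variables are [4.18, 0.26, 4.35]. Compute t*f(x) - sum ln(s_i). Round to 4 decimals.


Step 1: Compute log-barrier.
ln values: [1.4303, -1.3471, 1.4702]
phi = -(1.4303 - 1.3471 + 1.4702) = -1.5534
Step 2: Compute augmented objective.
t*f(x) = 2.33*13.87 = 32.3171
Total = 32.3171 - 1.5534 = 30.7637


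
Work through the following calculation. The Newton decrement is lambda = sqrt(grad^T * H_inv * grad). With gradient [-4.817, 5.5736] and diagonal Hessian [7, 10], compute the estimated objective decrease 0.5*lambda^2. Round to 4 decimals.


Step 1: H is diagonal, so H^(-1) * g = [-0.6881, 0.5574].
Step 2: g^T H^(-1) g = sum_i g_i^2 / H_ii
  = (-4.817)^2/7 + (5.5736)^2/10
  = 3.3148 + 3.1065 = 6.4213
Step 3: Objective decrease = 0.5 * g^T H^(-1) g = 3.2106


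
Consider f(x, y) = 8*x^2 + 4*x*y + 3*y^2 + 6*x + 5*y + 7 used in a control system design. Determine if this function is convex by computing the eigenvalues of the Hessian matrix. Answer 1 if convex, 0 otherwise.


The Hessian of f(x,y) = 8*x^2 + 4*x*y + 3*y^2 + 6*x + 5*y + 7 is:
H = [[16, 4], [4, 6]]
Trace = 16 + 6 = 22
Determinant = 16*6 - (4)^2 = 80
Discriminant = (22)^2 - 4*80 = 164.0
Eigenvalues: lambda_1 = 4.5969, lambda_2 = 17.4031
The function is convex.

1


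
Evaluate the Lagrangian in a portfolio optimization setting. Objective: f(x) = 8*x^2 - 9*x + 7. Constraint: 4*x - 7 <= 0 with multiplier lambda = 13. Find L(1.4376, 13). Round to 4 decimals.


Step 1: Evaluate f(x).
f(1.4376) = 8*1.4376^2 - 9*1.4376 + 7 = 10.5952
Step 2: Evaluate g(x).
g(1.4376) = 4*1.4376 - 7 = -1.2496
Step 3: Compute Lagrangian.
L = 10.5952 + 13*-1.2496 = -5.6496


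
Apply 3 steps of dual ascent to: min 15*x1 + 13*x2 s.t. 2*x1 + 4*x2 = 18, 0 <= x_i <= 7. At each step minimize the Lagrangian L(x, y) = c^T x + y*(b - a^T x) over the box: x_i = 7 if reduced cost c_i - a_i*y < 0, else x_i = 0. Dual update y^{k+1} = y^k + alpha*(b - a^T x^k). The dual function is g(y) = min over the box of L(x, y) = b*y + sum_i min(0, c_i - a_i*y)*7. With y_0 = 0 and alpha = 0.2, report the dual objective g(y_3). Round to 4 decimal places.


Dual ascent for LP: min 15*x1 + 13*x2, 2*x1 + 4*x2 = 18, 0 <= x_i <= 7
Step 1: y^k = 0.0, reduced costs: (15.0, 13.0)
  x^k = (0.0, 0.0), subgradient = b - a^T x = 18.0
  y^{k+1} = 0.0 + 0.2*18.0 = 3.6
Step 2: y^k = 3.6, reduced costs: (7.8, -1.4)
  x^k = (0.0, 7.0), subgradient = b - a^T x = -10.0
  y^{k+1} = 3.6 + 0.2*-10.0 = 1.6
Step 3: y^k = 1.6, reduced costs: (11.8, 6.6)
  x^k = (0.0, 0.0), subgradient = b - a^T x = 18.0
  y^{k+1} = 1.6 + 0.2*18.0 = 5.2
Dual objective at y_3 = 5.2: reduced costs (4.6, -7.8), box minimizer x = (0.0, 7.0)
g(y_3) = b*y + (c1 - a1*y)*x1 + (c2 - a2*y)*x2 = 18*5.2 + 4.6*0.0 + (-7.8)*7.0 = 93.6 + 0.0 - 54.6 = 39.0


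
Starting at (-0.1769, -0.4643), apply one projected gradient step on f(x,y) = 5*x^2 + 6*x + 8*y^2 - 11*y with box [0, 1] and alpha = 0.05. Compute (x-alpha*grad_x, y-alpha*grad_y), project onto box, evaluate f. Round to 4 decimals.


Step 1: Compute gradient at (-0.1769, -0.4643).
grad_x = 2*5*-0.1769 + 6 = 4.231
grad_y = 2*8*-0.4643 - 11 = -18.4288
Step 2: Gradient step.
x_raw = -0.1769 - 0.05*4.231 = -0.3885
y_raw = -0.4643 - 0.05*-18.4288 = 0.4571
Step 3: Project onto [0, 1].
x_proj = clip(-0.3885) = 0.0
y_proj = clip(0.4571) = 0.4571
Step 4: Evaluate f.
f(0.0, 0.4571) = -3.3567


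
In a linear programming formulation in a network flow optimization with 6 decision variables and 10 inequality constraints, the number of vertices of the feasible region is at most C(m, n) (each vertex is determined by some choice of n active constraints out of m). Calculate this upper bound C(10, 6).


Each vertex corresponds to some choice of n active constraints out of m, so the number of vertices is at most C(m, n) = m! / (n!(m-n)!).
m = 10, n = 6
Numerator: 10 * 9 * 8 * 7 * 6 * 5
Denominator: 6! = 720
C(10, 6) = 210


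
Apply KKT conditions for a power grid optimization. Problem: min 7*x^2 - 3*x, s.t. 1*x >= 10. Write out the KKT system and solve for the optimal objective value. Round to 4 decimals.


Step 1: Try lambda = 0 (constraint inactive).
x_unc = 3/(2*7) = 0.2143
Check: 1*0.2143 = 0.2143 < 10 -- violated!
Step 2: Constraint must be active: 1*x = 10
x* = 10/1 = 10.0
lambda = (2*7*10.0 - 3)/1 = 137.0
Step 3: Compute optimal value.
f(x*) = 7*10.0^2 - 3*10.0 = 670.0


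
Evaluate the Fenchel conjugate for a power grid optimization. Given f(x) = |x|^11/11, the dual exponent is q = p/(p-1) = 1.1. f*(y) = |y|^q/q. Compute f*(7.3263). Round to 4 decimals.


The conjugate exponent q satisfies 1/p + 1/q = 1.
p = 11, so q = 11/(11 - 1) = 1.1
|y|^q = 7.3263^1.1 = 8.9407
f*(7.3263) = 8.9407 / 1.1 = 8.1279


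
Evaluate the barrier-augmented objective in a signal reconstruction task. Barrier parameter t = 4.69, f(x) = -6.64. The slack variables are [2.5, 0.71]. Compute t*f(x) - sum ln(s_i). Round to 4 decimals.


Step 1: Compute log-barrier.
ln values: [0.9163, -0.3425]
phi = -(0.9163 - 0.3425) = -0.5738
Step 2: Compute augmented objective.
t*f(x) = 4.69*-6.64 = -31.1416
Total = -31.1416 - 0.5738 = -31.7154


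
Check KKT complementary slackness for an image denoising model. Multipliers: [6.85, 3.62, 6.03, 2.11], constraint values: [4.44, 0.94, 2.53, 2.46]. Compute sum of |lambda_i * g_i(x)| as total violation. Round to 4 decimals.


KKT complementary slackness check:
lambda_1 * g_1 = 6.85 * 4.44 = 30.414
lambda_2 * g_2 = 3.62 * 0.94 = 3.4028
lambda_3 * g_3 = 6.03 * 2.53 = 15.2559
lambda_4 * g_4 = 2.11 * 2.46 = 5.1906
Total violation = 30.414 + 3.4028 + 15.2559 + 5.1906 = 54.2633


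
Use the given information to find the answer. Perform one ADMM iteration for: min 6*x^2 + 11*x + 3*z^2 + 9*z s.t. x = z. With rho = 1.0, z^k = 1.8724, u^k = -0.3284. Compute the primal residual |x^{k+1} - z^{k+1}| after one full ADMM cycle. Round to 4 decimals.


ADMM iteration with rho = 1.0, z^k = 1.8724, u^k = -0.3284
Step 1: x-update.
Minimize 6*x^2 + 11*x + (1.0/2)*(x - 1.8724 - 0.3284)^2
FOC: (2*6 + 1.0)*x = -11 + 1.0*(1.8724 + 0.3284)
x^{k+1} = -0.6769
Step 2: z-update.
Minimize 3*z^2 + 9*z + (1.0/2)*(-0.6769 - z - 0.3284)^2
FOC: (2*3 + 1.0)*z = -9 + 1.0*(-0.6769 - 0.3284)
z^{k+1} = -1.4293
Step 3: u-update.
u^{k+1} = -0.3284 - 0.6769 + 1.4293 = 0.4241
Step 4: Primal residual = |-0.6769 + 1.4293| = 0.7525


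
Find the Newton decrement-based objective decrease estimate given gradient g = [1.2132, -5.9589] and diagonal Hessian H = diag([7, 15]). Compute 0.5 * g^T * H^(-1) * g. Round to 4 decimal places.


Step 1: H is diagonal, so H^(-1) * g = [0.1733, -0.3973].
Step 2: g^T H^(-1) g = sum_i g_i^2 / H_ii
  = (1.2132)^2/7 + (-5.9589)^2/15
  = 0.2103 + 2.3672 = 2.5775
Step 3: Objective decrease = 0.5 * g^T H^(-1) g = 1.2887


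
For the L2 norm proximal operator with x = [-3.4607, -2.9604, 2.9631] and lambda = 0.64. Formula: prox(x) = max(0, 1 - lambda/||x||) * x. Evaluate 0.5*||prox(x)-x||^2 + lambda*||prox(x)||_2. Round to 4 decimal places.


Step 1: Compute ||x||.
||x|| = 5.4333
Step 2: Compute scaling factor.
scale = max(0, 1 - 0.64/5.4333) = 0.8822
Step 3: prox(x) = [-3.0531, -2.6117, 2.6141]
||prox(x)|| = 4.7933
Step 4: Proximal objective.
0.5*||prox-x||^2 = 0.2048
lambda*||prox|| = 3.0677
Total = 3.2725


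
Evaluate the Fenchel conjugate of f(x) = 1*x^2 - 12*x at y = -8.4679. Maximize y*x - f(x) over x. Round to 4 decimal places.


f*(y) = sup_x {y*x - a*x^2 - b*x} = sup_x {(y-b)*x - a*x^2}
FOC: (y - b) - 2a*x = 0 => x* = (y - b)/(2a)
x* = (-8.4679 + 12)/(2*1) = 1.7661
f*(-8.4679) = (y-b)^2/(4a) = (-8.4679 + 12)^2/(4*1)
= 12.4757/4 = 3.1189


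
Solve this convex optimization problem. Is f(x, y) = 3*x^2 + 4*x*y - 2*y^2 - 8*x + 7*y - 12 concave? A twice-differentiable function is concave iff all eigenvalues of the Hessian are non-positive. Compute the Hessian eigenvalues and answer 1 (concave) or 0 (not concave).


The Hessian of f(x,y) = 3*x^2 + 4*x*y - 2*y^2 - 8*x + 7*y - 12 is:
H = [[6, 4], [4, -4]]
Trace = 6 - 4 = 2
Determinant = 6*-4 - (4)^2 = -40
Discriminant = (2)^2 - 4*-40 = 164.0
Eigenvalues: lambda_1 = -5.4031, lambda_2 = 7.4031
The function is not concave.

0


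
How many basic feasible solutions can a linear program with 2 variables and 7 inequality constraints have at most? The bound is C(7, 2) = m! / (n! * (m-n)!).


Each vertex corresponds to some choice of n active constraints out of m, so the number of vertices is at most C(m, n) = m! / (n!(m-n)!).
m = 7, n = 2
Numerator: 7 * 6
Denominator: 2! = 2
C(7, 2) = 21


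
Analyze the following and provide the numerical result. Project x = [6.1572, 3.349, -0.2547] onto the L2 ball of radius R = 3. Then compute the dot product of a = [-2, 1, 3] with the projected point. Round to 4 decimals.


Step 1: Compute ||x|| (intermediates to 6 decimals).
||x|| = sqrt(6.1572^2 + 3.349^2 + (-0.2547)^2) = 7.013686
Step 2: Project.
Since ||x|| > R, scale = R/||x|| = 3/7.013686 = 0.427735, proj(x) = scale * x
proj(x) = [2.63365, 1.432485, -0.108944]
Step 3: Dot product.
a^T * proj(x) = -2*2.63365 + 1*1.432485 + 3*(-0.108944) = -4.1616


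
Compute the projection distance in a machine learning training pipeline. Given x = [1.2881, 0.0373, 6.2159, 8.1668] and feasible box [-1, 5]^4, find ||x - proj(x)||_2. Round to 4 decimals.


Project each component onto [-1, 5].
clip(1.2881) = 1.2881, clip(0.0373) = 0.0373, clip(6.2159) = 5.0, clip(8.1668) = 5.0
Projection = [1.2881, 0.0373, 5.0, 5.0]
Squared diffs: [0.0, 0.0, 1.4784, 10.0286]
Distance = sqrt(11.507) = 3.3922


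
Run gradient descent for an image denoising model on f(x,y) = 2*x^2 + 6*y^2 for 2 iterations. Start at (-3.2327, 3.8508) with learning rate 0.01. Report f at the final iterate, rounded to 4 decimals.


Gradient descent on f(x,y) = 2*x^2 + 6*y^2.
Starting point: (-3.2327, 3.8508), alpha = 0.01
Step 1: grad_x = 2*2*-3.2327 = -12.9308, grad_y = 2*6*3.8508 = 46.2096
  x_1 = -3.2327 - 0.01*-12.9308 = -3.1034
  y_1 = 3.8508 - 0.01*46.2096 = 3.3887
Step 2: grad_x = 2*2*-3.1034 = -12.4136, grad_y = 2*6*3.3887 = 40.6644
  x_2 = -3.1034 - 0.01*-12.4136 = -2.9793
  y_2 = 3.3887 - 0.01*40.6644 = 2.9821
f(-2.9793, 2.9821) = 2*(-2.9793)^2 + 6*2.9821^2 = 71.108


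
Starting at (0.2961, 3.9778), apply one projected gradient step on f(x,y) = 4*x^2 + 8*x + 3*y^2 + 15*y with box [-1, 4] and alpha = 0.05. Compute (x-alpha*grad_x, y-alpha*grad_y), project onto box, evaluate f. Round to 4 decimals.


Step 1: Compute gradient at (0.2961, 3.9778).
grad_x = 2*4*0.2961 + 8 = 10.3688
grad_y = 2*3*3.9778 + 15 = 38.8668
Step 2: Gradient step.
x_raw = 0.2961 - 0.05*10.3688 = -0.2223
y_raw = 3.9778 - 0.05*38.8668 = 2.0345
Step 3: Project onto [-1, 4].
x_proj = clip(-0.2223) = -0.2223
y_proj = clip(2.0345) = 2.0345
Step 4: Evaluate f.
f(-0.2223, 2.0345) = 41.353
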